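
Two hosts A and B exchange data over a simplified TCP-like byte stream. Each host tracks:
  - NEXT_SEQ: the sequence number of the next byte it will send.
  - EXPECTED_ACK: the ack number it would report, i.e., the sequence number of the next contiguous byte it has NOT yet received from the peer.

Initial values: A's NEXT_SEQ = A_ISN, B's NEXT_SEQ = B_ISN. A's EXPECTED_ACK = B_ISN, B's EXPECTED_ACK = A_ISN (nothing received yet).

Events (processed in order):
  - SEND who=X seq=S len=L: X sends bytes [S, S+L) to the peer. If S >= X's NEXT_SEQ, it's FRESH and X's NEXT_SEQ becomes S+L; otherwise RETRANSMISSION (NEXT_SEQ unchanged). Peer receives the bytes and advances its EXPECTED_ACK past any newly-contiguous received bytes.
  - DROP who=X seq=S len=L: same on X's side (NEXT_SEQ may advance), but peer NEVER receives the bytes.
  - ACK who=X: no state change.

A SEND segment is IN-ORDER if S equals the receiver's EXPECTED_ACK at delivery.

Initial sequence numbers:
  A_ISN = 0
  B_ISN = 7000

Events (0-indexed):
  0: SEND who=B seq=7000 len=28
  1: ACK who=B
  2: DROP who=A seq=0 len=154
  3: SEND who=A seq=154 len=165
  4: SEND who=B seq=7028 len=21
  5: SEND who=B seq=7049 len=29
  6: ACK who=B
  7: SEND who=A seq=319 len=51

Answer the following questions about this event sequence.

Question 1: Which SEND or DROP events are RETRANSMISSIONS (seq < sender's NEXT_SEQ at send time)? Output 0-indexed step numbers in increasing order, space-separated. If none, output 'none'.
Step 0: SEND seq=7000 -> fresh
Step 2: DROP seq=0 -> fresh
Step 3: SEND seq=154 -> fresh
Step 4: SEND seq=7028 -> fresh
Step 5: SEND seq=7049 -> fresh
Step 7: SEND seq=319 -> fresh

Answer: none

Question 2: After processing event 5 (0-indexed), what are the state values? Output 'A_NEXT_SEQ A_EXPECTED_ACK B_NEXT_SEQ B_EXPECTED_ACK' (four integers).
After event 0: A_seq=0 A_ack=7028 B_seq=7028 B_ack=0
After event 1: A_seq=0 A_ack=7028 B_seq=7028 B_ack=0
After event 2: A_seq=154 A_ack=7028 B_seq=7028 B_ack=0
After event 3: A_seq=319 A_ack=7028 B_seq=7028 B_ack=0
After event 4: A_seq=319 A_ack=7049 B_seq=7049 B_ack=0
After event 5: A_seq=319 A_ack=7078 B_seq=7078 B_ack=0

319 7078 7078 0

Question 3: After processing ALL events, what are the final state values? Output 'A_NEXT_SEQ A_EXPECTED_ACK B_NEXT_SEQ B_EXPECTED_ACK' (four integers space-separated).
After event 0: A_seq=0 A_ack=7028 B_seq=7028 B_ack=0
After event 1: A_seq=0 A_ack=7028 B_seq=7028 B_ack=0
After event 2: A_seq=154 A_ack=7028 B_seq=7028 B_ack=0
After event 3: A_seq=319 A_ack=7028 B_seq=7028 B_ack=0
After event 4: A_seq=319 A_ack=7049 B_seq=7049 B_ack=0
After event 5: A_seq=319 A_ack=7078 B_seq=7078 B_ack=0
After event 6: A_seq=319 A_ack=7078 B_seq=7078 B_ack=0
After event 7: A_seq=370 A_ack=7078 B_seq=7078 B_ack=0

Answer: 370 7078 7078 0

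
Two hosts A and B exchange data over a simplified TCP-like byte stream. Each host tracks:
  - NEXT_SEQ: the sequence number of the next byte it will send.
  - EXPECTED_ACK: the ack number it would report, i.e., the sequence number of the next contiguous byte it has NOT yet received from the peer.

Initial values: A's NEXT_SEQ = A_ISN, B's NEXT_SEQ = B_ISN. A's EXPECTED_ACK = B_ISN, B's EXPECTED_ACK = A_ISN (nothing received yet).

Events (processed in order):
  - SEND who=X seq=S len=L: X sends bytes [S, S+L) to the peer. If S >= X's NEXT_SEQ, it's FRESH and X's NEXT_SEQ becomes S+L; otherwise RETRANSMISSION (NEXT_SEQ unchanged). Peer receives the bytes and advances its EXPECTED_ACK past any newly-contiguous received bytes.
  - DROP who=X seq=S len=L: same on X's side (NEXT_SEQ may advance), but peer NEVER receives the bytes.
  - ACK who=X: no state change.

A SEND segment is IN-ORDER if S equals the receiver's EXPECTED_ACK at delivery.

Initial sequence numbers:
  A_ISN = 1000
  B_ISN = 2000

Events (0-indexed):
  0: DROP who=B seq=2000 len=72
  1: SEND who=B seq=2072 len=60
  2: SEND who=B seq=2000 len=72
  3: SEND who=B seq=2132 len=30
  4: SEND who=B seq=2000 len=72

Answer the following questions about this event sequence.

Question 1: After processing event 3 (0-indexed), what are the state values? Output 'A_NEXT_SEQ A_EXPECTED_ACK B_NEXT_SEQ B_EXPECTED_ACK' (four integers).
After event 0: A_seq=1000 A_ack=2000 B_seq=2072 B_ack=1000
After event 1: A_seq=1000 A_ack=2000 B_seq=2132 B_ack=1000
After event 2: A_seq=1000 A_ack=2132 B_seq=2132 B_ack=1000
After event 3: A_seq=1000 A_ack=2162 B_seq=2162 B_ack=1000

1000 2162 2162 1000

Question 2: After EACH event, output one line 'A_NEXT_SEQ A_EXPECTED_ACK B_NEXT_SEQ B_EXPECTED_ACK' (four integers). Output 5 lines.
1000 2000 2072 1000
1000 2000 2132 1000
1000 2132 2132 1000
1000 2162 2162 1000
1000 2162 2162 1000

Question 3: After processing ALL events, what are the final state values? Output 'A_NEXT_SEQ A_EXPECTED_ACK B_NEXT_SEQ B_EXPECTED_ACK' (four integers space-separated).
Answer: 1000 2162 2162 1000

Derivation:
After event 0: A_seq=1000 A_ack=2000 B_seq=2072 B_ack=1000
After event 1: A_seq=1000 A_ack=2000 B_seq=2132 B_ack=1000
After event 2: A_seq=1000 A_ack=2132 B_seq=2132 B_ack=1000
After event 3: A_seq=1000 A_ack=2162 B_seq=2162 B_ack=1000
After event 4: A_seq=1000 A_ack=2162 B_seq=2162 B_ack=1000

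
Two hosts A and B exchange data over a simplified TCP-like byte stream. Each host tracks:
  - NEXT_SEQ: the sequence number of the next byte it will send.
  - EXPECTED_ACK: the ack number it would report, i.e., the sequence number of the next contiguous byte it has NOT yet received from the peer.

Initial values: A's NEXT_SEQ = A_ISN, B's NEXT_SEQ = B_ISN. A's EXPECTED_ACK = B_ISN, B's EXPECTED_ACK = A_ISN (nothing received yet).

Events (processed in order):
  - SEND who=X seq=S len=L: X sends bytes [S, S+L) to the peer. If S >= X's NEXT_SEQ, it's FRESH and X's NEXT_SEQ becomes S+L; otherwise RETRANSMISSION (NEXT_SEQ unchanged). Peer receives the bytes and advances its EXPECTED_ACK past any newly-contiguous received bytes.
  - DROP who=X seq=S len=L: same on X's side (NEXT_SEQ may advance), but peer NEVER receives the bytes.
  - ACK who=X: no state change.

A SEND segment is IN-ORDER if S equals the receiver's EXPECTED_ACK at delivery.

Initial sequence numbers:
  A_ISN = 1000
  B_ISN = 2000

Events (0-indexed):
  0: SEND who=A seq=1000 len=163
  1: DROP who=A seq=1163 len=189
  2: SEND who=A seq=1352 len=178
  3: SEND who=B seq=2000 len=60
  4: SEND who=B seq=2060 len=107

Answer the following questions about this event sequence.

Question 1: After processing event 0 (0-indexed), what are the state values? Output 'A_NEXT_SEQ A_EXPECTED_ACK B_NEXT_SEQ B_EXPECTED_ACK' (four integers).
After event 0: A_seq=1163 A_ack=2000 B_seq=2000 B_ack=1163

1163 2000 2000 1163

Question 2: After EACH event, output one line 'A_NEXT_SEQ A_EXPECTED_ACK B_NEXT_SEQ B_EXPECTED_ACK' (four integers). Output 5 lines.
1163 2000 2000 1163
1352 2000 2000 1163
1530 2000 2000 1163
1530 2060 2060 1163
1530 2167 2167 1163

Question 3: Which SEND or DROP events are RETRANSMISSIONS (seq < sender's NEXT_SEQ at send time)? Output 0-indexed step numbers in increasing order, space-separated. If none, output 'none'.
Step 0: SEND seq=1000 -> fresh
Step 1: DROP seq=1163 -> fresh
Step 2: SEND seq=1352 -> fresh
Step 3: SEND seq=2000 -> fresh
Step 4: SEND seq=2060 -> fresh

Answer: none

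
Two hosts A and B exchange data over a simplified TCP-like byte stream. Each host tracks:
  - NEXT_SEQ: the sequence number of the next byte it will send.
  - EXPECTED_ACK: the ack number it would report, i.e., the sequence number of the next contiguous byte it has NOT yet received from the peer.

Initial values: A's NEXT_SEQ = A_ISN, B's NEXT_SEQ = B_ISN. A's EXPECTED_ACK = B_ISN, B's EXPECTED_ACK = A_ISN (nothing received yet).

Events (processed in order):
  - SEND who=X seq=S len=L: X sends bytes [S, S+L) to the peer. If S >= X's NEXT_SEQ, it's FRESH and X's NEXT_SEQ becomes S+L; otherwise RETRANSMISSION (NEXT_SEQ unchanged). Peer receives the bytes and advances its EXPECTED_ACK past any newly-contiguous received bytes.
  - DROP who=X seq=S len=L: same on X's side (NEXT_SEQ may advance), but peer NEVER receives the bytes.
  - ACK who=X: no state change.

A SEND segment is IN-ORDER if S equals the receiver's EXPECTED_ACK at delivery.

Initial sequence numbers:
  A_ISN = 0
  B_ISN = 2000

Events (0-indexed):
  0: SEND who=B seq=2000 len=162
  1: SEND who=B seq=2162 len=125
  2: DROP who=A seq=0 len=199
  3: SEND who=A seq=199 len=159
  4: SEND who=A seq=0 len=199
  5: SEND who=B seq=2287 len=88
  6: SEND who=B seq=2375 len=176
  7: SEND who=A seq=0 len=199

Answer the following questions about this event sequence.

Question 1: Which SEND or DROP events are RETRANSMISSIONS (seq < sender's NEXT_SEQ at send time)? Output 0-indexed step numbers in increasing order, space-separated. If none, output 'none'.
Step 0: SEND seq=2000 -> fresh
Step 1: SEND seq=2162 -> fresh
Step 2: DROP seq=0 -> fresh
Step 3: SEND seq=199 -> fresh
Step 4: SEND seq=0 -> retransmit
Step 5: SEND seq=2287 -> fresh
Step 6: SEND seq=2375 -> fresh
Step 7: SEND seq=0 -> retransmit

Answer: 4 7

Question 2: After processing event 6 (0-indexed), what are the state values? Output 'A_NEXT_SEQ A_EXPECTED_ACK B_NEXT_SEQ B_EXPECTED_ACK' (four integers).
After event 0: A_seq=0 A_ack=2162 B_seq=2162 B_ack=0
After event 1: A_seq=0 A_ack=2287 B_seq=2287 B_ack=0
After event 2: A_seq=199 A_ack=2287 B_seq=2287 B_ack=0
After event 3: A_seq=358 A_ack=2287 B_seq=2287 B_ack=0
After event 4: A_seq=358 A_ack=2287 B_seq=2287 B_ack=358
After event 5: A_seq=358 A_ack=2375 B_seq=2375 B_ack=358
After event 6: A_seq=358 A_ack=2551 B_seq=2551 B_ack=358

358 2551 2551 358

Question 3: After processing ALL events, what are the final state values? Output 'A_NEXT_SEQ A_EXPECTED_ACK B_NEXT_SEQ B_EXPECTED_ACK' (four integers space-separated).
Answer: 358 2551 2551 358

Derivation:
After event 0: A_seq=0 A_ack=2162 B_seq=2162 B_ack=0
After event 1: A_seq=0 A_ack=2287 B_seq=2287 B_ack=0
After event 2: A_seq=199 A_ack=2287 B_seq=2287 B_ack=0
After event 3: A_seq=358 A_ack=2287 B_seq=2287 B_ack=0
After event 4: A_seq=358 A_ack=2287 B_seq=2287 B_ack=358
After event 5: A_seq=358 A_ack=2375 B_seq=2375 B_ack=358
After event 6: A_seq=358 A_ack=2551 B_seq=2551 B_ack=358
After event 7: A_seq=358 A_ack=2551 B_seq=2551 B_ack=358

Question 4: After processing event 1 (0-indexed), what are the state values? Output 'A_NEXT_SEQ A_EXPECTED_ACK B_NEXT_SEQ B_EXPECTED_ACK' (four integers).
After event 0: A_seq=0 A_ack=2162 B_seq=2162 B_ack=0
After event 1: A_seq=0 A_ack=2287 B_seq=2287 B_ack=0

0 2287 2287 0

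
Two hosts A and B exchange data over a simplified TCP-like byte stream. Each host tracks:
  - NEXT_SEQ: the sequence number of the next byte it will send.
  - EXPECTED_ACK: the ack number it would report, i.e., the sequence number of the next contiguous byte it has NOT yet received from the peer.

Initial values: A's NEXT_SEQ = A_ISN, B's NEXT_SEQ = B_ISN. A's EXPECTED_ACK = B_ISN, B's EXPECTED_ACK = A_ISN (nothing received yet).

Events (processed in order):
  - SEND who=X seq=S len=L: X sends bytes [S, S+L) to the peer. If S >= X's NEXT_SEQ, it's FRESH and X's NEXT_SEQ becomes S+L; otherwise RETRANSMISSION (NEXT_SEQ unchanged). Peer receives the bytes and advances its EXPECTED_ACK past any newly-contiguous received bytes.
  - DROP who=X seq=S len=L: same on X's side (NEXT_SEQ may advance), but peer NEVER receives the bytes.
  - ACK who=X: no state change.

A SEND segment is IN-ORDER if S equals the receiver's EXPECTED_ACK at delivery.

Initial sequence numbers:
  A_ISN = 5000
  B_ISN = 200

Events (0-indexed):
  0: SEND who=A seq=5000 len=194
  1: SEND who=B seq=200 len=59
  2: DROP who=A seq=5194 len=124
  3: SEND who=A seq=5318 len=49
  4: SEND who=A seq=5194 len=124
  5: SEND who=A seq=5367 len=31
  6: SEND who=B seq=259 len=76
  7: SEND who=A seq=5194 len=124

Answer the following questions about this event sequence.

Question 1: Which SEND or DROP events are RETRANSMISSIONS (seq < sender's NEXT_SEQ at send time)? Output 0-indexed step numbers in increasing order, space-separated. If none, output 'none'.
Answer: 4 7

Derivation:
Step 0: SEND seq=5000 -> fresh
Step 1: SEND seq=200 -> fresh
Step 2: DROP seq=5194 -> fresh
Step 3: SEND seq=5318 -> fresh
Step 4: SEND seq=5194 -> retransmit
Step 5: SEND seq=5367 -> fresh
Step 6: SEND seq=259 -> fresh
Step 7: SEND seq=5194 -> retransmit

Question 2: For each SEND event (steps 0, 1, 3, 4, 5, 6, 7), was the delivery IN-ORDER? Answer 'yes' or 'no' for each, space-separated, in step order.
Step 0: SEND seq=5000 -> in-order
Step 1: SEND seq=200 -> in-order
Step 3: SEND seq=5318 -> out-of-order
Step 4: SEND seq=5194 -> in-order
Step 5: SEND seq=5367 -> in-order
Step 6: SEND seq=259 -> in-order
Step 7: SEND seq=5194 -> out-of-order

Answer: yes yes no yes yes yes no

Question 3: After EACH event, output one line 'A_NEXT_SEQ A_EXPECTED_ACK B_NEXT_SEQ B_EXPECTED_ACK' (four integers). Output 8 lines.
5194 200 200 5194
5194 259 259 5194
5318 259 259 5194
5367 259 259 5194
5367 259 259 5367
5398 259 259 5398
5398 335 335 5398
5398 335 335 5398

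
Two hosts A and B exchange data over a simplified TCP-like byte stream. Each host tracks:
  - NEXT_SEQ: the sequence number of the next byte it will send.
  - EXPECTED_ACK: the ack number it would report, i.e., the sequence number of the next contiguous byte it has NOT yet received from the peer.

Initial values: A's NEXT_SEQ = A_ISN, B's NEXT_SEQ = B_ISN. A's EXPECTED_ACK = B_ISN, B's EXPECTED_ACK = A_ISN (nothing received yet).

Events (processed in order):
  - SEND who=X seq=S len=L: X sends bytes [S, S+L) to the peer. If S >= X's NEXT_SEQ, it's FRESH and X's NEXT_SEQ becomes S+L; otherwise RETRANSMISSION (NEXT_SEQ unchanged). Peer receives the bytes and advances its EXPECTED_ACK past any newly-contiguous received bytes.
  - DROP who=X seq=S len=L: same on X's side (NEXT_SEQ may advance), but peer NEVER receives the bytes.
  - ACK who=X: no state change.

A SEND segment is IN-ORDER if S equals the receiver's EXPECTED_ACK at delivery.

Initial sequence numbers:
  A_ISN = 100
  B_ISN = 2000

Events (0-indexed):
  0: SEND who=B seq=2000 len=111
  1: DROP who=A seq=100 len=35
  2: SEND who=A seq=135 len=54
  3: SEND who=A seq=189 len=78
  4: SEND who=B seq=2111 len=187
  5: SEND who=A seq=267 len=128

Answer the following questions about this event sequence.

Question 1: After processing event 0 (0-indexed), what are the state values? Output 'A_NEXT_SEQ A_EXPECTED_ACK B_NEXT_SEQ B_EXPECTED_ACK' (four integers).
After event 0: A_seq=100 A_ack=2111 B_seq=2111 B_ack=100

100 2111 2111 100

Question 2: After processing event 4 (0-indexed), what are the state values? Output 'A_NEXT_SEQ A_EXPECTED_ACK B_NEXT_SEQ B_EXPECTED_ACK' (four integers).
After event 0: A_seq=100 A_ack=2111 B_seq=2111 B_ack=100
After event 1: A_seq=135 A_ack=2111 B_seq=2111 B_ack=100
After event 2: A_seq=189 A_ack=2111 B_seq=2111 B_ack=100
After event 3: A_seq=267 A_ack=2111 B_seq=2111 B_ack=100
After event 4: A_seq=267 A_ack=2298 B_seq=2298 B_ack=100

267 2298 2298 100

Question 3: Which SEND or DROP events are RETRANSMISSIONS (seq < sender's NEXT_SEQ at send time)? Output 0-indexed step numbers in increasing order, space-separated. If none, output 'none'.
Step 0: SEND seq=2000 -> fresh
Step 1: DROP seq=100 -> fresh
Step 2: SEND seq=135 -> fresh
Step 3: SEND seq=189 -> fresh
Step 4: SEND seq=2111 -> fresh
Step 5: SEND seq=267 -> fresh

Answer: none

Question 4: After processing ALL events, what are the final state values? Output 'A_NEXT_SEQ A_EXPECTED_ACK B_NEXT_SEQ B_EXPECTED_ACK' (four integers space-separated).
After event 0: A_seq=100 A_ack=2111 B_seq=2111 B_ack=100
After event 1: A_seq=135 A_ack=2111 B_seq=2111 B_ack=100
After event 2: A_seq=189 A_ack=2111 B_seq=2111 B_ack=100
After event 3: A_seq=267 A_ack=2111 B_seq=2111 B_ack=100
After event 4: A_seq=267 A_ack=2298 B_seq=2298 B_ack=100
After event 5: A_seq=395 A_ack=2298 B_seq=2298 B_ack=100

Answer: 395 2298 2298 100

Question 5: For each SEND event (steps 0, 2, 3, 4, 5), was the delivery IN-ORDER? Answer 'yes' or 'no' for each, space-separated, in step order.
Answer: yes no no yes no

Derivation:
Step 0: SEND seq=2000 -> in-order
Step 2: SEND seq=135 -> out-of-order
Step 3: SEND seq=189 -> out-of-order
Step 4: SEND seq=2111 -> in-order
Step 5: SEND seq=267 -> out-of-order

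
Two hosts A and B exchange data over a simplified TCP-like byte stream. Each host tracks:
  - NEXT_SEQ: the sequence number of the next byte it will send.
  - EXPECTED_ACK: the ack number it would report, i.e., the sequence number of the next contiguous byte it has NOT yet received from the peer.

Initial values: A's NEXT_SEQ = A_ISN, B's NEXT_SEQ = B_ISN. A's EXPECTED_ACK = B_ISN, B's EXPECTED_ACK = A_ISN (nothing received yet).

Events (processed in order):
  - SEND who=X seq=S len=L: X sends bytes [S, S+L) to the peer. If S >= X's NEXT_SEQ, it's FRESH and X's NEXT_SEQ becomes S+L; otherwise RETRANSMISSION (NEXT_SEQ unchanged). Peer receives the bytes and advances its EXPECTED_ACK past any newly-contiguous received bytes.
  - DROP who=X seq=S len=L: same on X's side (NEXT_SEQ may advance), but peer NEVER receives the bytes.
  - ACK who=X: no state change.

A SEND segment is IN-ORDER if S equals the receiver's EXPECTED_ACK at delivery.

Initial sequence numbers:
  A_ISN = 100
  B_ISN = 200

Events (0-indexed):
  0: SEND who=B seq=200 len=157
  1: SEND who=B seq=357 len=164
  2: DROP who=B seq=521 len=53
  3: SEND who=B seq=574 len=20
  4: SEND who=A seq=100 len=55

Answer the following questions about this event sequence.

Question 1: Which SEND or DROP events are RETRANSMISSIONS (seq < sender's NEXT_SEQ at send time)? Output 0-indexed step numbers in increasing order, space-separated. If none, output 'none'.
Step 0: SEND seq=200 -> fresh
Step 1: SEND seq=357 -> fresh
Step 2: DROP seq=521 -> fresh
Step 3: SEND seq=574 -> fresh
Step 4: SEND seq=100 -> fresh

Answer: none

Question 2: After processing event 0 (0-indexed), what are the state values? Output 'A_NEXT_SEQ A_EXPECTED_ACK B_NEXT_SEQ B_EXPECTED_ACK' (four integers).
After event 0: A_seq=100 A_ack=357 B_seq=357 B_ack=100

100 357 357 100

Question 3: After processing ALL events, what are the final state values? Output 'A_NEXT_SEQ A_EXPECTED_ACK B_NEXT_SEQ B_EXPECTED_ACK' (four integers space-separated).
After event 0: A_seq=100 A_ack=357 B_seq=357 B_ack=100
After event 1: A_seq=100 A_ack=521 B_seq=521 B_ack=100
After event 2: A_seq=100 A_ack=521 B_seq=574 B_ack=100
After event 3: A_seq=100 A_ack=521 B_seq=594 B_ack=100
After event 4: A_seq=155 A_ack=521 B_seq=594 B_ack=155

Answer: 155 521 594 155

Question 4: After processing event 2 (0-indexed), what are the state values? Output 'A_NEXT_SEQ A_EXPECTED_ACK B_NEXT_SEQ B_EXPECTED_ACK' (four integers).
After event 0: A_seq=100 A_ack=357 B_seq=357 B_ack=100
After event 1: A_seq=100 A_ack=521 B_seq=521 B_ack=100
After event 2: A_seq=100 A_ack=521 B_seq=574 B_ack=100

100 521 574 100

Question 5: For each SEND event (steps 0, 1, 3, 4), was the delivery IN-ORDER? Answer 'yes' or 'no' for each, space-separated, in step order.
Step 0: SEND seq=200 -> in-order
Step 1: SEND seq=357 -> in-order
Step 3: SEND seq=574 -> out-of-order
Step 4: SEND seq=100 -> in-order

Answer: yes yes no yes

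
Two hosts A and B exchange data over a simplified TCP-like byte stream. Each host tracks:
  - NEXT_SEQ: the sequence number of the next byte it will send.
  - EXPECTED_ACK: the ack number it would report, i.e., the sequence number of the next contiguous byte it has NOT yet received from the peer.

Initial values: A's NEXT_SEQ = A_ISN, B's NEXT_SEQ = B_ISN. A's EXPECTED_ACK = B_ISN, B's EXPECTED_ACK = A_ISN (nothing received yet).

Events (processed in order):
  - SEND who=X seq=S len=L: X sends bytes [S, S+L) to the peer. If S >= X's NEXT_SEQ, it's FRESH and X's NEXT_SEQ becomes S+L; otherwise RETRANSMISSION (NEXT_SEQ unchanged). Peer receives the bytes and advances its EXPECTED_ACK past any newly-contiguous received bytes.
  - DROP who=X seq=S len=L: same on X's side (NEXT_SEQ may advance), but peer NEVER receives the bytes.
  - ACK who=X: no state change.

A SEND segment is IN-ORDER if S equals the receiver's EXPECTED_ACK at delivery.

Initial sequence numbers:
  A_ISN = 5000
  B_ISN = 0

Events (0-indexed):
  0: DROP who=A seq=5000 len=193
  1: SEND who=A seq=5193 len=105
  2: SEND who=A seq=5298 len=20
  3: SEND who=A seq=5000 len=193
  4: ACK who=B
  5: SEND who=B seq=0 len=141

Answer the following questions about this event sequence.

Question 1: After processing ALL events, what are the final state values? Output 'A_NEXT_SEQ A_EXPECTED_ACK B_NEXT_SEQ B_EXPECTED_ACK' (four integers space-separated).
Answer: 5318 141 141 5318

Derivation:
After event 0: A_seq=5193 A_ack=0 B_seq=0 B_ack=5000
After event 1: A_seq=5298 A_ack=0 B_seq=0 B_ack=5000
After event 2: A_seq=5318 A_ack=0 B_seq=0 B_ack=5000
After event 3: A_seq=5318 A_ack=0 B_seq=0 B_ack=5318
After event 4: A_seq=5318 A_ack=0 B_seq=0 B_ack=5318
After event 5: A_seq=5318 A_ack=141 B_seq=141 B_ack=5318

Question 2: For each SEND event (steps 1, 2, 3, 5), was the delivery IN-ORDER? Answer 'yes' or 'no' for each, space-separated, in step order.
Answer: no no yes yes

Derivation:
Step 1: SEND seq=5193 -> out-of-order
Step 2: SEND seq=5298 -> out-of-order
Step 3: SEND seq=5000 -> in-order
Step 5: SEND seq=0 -> in-order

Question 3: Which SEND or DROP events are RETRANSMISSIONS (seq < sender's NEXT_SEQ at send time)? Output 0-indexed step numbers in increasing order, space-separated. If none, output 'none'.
Step 0: DROP seq=5000 -> fresh
Step 1: SEND seq=5193 -> fresh
Step 2: SEND seq=5298 -> fresh
Step 3: SEND seq=5000 -> retransmit
Step 5: SEND seq=0 -> fresh

Answer: 3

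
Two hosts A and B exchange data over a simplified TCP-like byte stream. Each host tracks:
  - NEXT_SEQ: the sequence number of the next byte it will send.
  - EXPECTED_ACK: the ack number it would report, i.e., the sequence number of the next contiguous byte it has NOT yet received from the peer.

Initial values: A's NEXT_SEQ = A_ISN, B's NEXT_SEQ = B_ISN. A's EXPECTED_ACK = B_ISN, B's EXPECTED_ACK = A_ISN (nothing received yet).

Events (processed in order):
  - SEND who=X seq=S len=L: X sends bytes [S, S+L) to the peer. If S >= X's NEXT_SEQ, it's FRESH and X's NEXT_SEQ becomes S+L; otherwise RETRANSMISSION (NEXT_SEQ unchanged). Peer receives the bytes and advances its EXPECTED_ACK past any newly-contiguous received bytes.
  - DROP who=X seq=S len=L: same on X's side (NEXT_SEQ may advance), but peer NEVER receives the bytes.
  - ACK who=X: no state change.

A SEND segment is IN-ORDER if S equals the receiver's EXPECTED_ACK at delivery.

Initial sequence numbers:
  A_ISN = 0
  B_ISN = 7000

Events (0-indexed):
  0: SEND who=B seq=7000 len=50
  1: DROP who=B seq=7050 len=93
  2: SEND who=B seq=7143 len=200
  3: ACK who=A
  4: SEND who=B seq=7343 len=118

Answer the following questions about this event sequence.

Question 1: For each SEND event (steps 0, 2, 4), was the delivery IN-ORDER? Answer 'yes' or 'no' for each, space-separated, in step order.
Answer: yes no no

Derivation:
Step 0: SEND seq=7000 -> in-order
Step 2: SEND seq=7143 -> out-of-order
Step 4: SEND seq=7343 -> out-of-order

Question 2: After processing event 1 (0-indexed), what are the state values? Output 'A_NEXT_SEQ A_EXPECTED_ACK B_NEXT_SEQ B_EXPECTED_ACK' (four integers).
After event 0: A_seq=0 A_ack=7050 B_seq=7050 B_ack=0
After event 1: A_seq=0 A_ack=7050 B_seq=7143 B_ack=0

0 7050 7143 0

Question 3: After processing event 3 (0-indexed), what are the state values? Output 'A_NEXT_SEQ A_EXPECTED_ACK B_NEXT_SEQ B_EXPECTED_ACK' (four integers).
After event 0: A_seq=0 A_ack=7050 B_seq=7050 B_ack=0
After event 1: A_seq=0 A_ack=7050 B_seq=7143 B_ack=0
After event 2: A_seq=0 A_ack=7050 B_seq=7343 B_ack=0
After event 3: A_seq=0 A_ack=7050 B_seq=7343 B_ack=0

0 7050 7343 0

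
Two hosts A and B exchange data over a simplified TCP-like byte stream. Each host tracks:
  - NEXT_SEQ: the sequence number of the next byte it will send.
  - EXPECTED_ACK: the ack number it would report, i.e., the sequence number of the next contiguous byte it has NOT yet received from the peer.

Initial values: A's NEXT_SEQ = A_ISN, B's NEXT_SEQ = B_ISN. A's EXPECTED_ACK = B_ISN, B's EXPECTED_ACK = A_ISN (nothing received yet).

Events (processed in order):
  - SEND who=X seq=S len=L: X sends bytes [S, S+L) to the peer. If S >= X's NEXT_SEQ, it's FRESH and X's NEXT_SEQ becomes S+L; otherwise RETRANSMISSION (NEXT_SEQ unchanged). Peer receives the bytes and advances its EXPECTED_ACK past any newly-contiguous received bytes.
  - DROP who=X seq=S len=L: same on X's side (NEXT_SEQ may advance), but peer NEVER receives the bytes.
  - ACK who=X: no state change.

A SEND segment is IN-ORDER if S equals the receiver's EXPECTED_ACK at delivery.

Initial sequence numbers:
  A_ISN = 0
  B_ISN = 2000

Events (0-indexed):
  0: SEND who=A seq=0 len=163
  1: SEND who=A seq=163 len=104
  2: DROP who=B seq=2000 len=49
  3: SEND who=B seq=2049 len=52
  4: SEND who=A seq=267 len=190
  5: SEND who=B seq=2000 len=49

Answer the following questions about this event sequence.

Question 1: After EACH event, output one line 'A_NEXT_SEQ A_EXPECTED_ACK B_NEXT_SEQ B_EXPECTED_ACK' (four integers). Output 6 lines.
163 2000 2000 163
267 2000 2000 267
267 2000 2049 267
267 2000 2101 267
457 2000 2101 457
457 2101 2101 457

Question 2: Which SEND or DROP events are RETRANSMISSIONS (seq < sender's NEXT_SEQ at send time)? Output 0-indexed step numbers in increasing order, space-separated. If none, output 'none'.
Step 0: SEND seq=0 -> fresh
Step 1: SEND seq=163 -> fresh
Step 2: DROP seq=2000 -> fresh
Step 3: SEND seq=2049 -> fresh
Step 4: SEND seq=267 -> fresh
Step 5: SEND seq=2000 -> retransmit

Answer: 5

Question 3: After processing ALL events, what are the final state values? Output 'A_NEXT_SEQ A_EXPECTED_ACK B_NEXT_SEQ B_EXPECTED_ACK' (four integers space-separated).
Answer: 457 2101 2101 457

Derivation:
After event 0: A_seq=163 A_ack=2000 B_seq=2000 B_ack=163
After event 1: A_seq=267 A_ack=2000 B_seq=2000 B_ack=267
After event 2: A_seq=267 A_ack=2000 B_seq=2049 B_ack=267
After event 3: A_seq=267 A_ack=2000 B_seq=2101 B_ack=267
After event 4: A_seq=457 A_ack=2000 B_seq=2101 B_ack=457
After event 5: A_seq=457 A_ack=2101 B_seq=2101 B_ack=457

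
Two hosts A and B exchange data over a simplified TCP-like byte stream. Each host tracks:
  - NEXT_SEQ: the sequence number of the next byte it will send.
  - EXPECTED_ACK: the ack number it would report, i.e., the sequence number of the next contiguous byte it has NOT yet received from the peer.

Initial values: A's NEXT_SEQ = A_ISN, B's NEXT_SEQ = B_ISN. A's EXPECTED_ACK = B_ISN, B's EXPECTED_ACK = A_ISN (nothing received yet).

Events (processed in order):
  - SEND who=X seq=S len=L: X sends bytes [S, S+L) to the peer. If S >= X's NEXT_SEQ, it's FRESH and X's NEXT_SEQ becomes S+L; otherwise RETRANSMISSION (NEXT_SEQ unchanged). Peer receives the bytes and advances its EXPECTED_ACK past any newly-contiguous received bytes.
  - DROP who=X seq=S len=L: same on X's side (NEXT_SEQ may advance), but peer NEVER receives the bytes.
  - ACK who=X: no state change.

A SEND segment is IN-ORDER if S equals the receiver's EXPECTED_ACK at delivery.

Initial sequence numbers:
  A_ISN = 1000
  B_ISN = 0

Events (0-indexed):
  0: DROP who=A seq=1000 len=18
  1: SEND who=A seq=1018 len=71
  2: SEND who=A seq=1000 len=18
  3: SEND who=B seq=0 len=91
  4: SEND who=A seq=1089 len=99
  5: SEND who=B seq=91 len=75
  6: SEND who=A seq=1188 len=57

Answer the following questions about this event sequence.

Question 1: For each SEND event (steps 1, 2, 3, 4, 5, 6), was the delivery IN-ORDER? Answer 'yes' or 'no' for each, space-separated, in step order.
Answer: no yes yes yes yes yes

Derivation:
Step 1: SEND seq=1018 -> out-of-order
Step 2: SEND seq=1000 -> in-order
Step 3: SEND seq=0 -> in-order
Step 4: SEND seq=1089 -> in-order
Step 5: SEND seq=91 -> in-order
Step 6: SEND seq=1188 -> in-order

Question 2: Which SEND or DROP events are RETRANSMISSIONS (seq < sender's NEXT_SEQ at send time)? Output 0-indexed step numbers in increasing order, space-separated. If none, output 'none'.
Step 0: DROP seq=1000 -> fresh
Step 1: SEND seq=1018 -> fresh
Step 2: SEND seq=1000 -> retransmit
Step 3: SEND seq=0 -> fresh
Step 4: SEND seq=1089 -> fresh
Step 5: SEND seq=91 -> fresh
Step 6: SEND seq=1188 -> fresh

Answer: 2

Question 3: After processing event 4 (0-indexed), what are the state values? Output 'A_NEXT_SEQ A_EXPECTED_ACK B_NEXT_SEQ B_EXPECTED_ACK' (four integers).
After event 0: A_seq=1018 A_ack=0 B_seq=0 B_ack=1000
After event 1: A_seq=1089 A_ack=0 B_seq=0 B_ack=1000
After event 2: A_seq=1089 A_ack=0 B_seq=0 B_ack=1089
After event 3: A_seq=1089 A_ack=91 B_seq=91 B_ack=1089
After event 4: A_seq=1188 A_ack=91 B_seq=91 B_ack=1188

1188 91 91 1188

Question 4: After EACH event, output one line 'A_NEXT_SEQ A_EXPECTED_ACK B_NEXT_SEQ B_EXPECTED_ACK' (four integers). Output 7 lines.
1018 0 0 1000
1089 0 0 1000
1089 0 0 1089
1089 91 91 1089
1188 91 91 1188
1188 166 166 1188
1245 166 166 1245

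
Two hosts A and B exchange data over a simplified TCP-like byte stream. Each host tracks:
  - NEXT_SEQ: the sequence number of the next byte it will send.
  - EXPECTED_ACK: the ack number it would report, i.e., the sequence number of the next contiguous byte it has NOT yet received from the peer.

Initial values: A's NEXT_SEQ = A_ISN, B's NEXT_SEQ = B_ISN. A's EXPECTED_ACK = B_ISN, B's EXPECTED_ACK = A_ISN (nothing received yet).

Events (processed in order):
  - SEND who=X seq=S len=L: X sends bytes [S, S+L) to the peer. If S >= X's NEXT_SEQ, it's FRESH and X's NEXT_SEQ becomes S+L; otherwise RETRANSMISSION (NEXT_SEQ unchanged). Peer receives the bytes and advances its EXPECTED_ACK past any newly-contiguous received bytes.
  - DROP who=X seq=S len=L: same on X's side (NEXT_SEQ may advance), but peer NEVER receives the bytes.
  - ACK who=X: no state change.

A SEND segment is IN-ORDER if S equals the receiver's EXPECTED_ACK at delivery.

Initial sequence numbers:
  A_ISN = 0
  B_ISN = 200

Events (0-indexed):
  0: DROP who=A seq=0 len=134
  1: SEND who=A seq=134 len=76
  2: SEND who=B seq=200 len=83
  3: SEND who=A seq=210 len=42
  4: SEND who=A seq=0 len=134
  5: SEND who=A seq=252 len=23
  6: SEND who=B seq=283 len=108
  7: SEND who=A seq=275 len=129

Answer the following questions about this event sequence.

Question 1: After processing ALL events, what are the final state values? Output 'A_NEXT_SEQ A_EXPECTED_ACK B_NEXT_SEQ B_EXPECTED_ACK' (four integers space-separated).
After event 0: A_seq=134 A_ack=200 B_seq=200 B_ack=0
After event 1: A_seq=210 A_ack=200 B_seq=200 B_ack=0
After event 2: A_seq=210 A_ack=283 B_seq=283 B_ack=0
After event 3: A_seq=252 A_ack=283 B_seq=283 B_ack=0
After event 4: A_seq=252 A_ack=283 B_seq=283 B_ack=252
After event 5: A_seq=275 A_ack=283 B_seq=283 B_ack=275
After event 6: A_seq=275 A_ack=391 B_seq=391 B_ack=275
After event 7: A_seq=404 A_ack=391 B_seq=391 B_ack=404

Answer: 404 391 391 404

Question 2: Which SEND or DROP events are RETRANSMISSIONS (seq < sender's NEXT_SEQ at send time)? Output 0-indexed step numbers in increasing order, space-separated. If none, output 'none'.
Answer: 4

Derivation:
Step 0: DROP seq=0 -> fresh
Step 1: SEND seq=134 -> fresh
Step 2: SEND seq=200 -> fresh
Step 3: SEND seq=210 -> fresh
Step 4: SEND seq=0 -> retransmit
Step 5: SEND seq=252 -> fresh
Step 6: SEND seq=283 -> fresh
Step 7: SEND seq=275 -> fresh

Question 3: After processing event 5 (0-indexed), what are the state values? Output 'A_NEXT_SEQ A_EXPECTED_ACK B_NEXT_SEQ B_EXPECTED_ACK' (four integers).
After event 0: A_seq=134 A_ack=200 B_seq=200 B_ack=0
After event 1: A_seq=210 A_ack=200 B_seq=200 B_ack=0
After event 2: A_seq=210 A_ack=283 B_seq=283 B_ack=0
After event 3: A_seq=252 A_ack=283 B_seq=283 B_ack=0
After event 4: A_seq=252 A_ack=283 B_seq=283 B_ack=252
After event 5: A_seq=275 A_ack=283 B_seq=283 B_ack=275

275 283 283 275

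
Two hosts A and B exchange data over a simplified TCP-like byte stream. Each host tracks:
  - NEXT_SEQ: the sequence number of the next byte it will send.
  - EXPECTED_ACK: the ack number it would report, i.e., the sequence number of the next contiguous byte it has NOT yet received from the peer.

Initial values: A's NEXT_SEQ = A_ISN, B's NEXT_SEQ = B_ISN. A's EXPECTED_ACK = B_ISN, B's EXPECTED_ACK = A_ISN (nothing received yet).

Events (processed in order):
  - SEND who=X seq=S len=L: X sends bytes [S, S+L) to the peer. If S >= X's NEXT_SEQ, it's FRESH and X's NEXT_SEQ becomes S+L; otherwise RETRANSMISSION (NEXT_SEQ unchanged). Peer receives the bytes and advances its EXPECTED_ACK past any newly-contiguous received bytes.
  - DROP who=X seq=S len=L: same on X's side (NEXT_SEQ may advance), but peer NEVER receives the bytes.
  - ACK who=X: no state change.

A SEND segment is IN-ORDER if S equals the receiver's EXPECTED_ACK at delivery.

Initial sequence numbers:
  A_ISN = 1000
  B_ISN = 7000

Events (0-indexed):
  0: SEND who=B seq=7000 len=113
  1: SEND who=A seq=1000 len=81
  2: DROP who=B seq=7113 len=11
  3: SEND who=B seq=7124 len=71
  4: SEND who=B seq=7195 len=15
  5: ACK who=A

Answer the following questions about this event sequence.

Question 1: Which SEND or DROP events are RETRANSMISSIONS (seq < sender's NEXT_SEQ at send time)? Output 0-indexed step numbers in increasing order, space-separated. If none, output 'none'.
Answer: none

Derivation:
Step 0: SEND seq=7000 -> fresh
Step 1: SEND seq=1000 -> fresh
Step 2: DROP seq=7113 -> fresh
Step 3: SEND seq=7124 -> fresh
Step 4: SEND seq=7195 -> fresh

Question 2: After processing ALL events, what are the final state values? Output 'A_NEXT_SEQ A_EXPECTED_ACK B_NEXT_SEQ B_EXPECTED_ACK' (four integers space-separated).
Answer: 1081 7113 7210 1081

Derivation:
After event 0: A_seq=1000 A_ack=7113 B_seq=7113 B_ack=1000
After event 1: A_seq=1081 A_ack=7113 B_seq=7113 B_ack=1081
After event 2: A_seq=1081 A_ack=7113 B_seq=7124 B_ack=1081
After event 3: A_seq=1081 A_ack=7113 B_seq=7195 B_ack=1081
After event 4: A_seq=1081 A_ack=7113 B_seq=7210 B_ack=1081
After event 5: A_seq=1081 A_ack=7113 B_seq=7210 B_ack=1081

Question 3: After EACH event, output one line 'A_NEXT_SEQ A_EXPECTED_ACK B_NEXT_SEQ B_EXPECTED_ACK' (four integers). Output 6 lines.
1000 7113 7113 1000
1081 7113 7113 1081
1081 7113 7124 1081
1081 7113 7195 1081
1081 7113 7210 1081
1081 7113 7210 1081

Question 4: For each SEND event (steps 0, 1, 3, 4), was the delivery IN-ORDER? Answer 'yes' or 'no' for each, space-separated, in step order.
Step 0: SEND seq=7000 -> in-order
Step 1: SEND seq=1000 -> in-order
Step 3: SEND seq=7124 -> out-of-order
Step 4: SEND seq=7195 -> out-of-order

Answer: yes yes no no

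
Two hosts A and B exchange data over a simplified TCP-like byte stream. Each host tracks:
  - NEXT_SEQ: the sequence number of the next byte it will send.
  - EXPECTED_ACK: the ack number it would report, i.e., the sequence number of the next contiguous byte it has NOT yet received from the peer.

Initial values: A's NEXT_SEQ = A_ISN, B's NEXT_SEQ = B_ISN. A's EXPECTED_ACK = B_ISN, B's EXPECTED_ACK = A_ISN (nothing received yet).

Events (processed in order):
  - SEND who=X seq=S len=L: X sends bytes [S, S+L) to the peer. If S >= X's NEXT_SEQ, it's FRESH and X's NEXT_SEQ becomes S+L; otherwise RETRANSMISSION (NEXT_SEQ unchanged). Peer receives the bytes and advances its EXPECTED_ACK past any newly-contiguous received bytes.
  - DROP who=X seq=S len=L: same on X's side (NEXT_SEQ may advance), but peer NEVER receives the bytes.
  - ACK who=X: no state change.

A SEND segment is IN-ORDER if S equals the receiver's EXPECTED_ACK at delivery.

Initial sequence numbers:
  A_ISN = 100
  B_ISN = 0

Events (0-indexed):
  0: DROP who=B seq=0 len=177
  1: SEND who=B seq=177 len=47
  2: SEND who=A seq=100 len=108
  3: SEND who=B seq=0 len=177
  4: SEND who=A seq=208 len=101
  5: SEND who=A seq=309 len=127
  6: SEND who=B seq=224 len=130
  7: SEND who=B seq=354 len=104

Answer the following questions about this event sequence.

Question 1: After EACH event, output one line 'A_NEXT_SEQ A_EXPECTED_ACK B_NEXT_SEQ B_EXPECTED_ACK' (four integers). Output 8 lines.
100 0 177 100
100 0 224 100
208 0 224 208
208 224 224 208
309 224 224 309
436 224 224 436
436 354 354 436
436 458 458 436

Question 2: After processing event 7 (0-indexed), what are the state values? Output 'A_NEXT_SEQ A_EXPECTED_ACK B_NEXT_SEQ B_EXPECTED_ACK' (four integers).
After event 0: A_seq=100 A_ack=0 B_seq=177 B_ack=100
After event 1: A_seq=100 A_ack=0 B_seq=224 B_ack=100
After event 2: A_seq=208 A_ack=0 B_seq=224 B_ack=208
After event 3: A_seq=208 A_ack=224 B_seq=224 B_ack=208
After event 4: A_seq=309 A_ack=224 B_seq=224 B_ack=309
After event 5: A_seq=436 A_ack=224 B_seq=224 B_ack=436
After event 6: A_seq=436 A_ack=354 B_seq=354 B_ack=436
After event 7: A_seq=436 A_ack=458 B_seq=458 B_ack=436

436 458 458 436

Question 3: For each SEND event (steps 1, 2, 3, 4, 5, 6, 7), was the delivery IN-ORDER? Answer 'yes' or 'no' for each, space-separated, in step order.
Answer: no yes yes yes yes yes yes

Derivation:
Step 1: SEND seq=177 -> out-of-order
Step 2: SEND seq=100 -> in-order
Step 3: SEND seq=0 -> in-order
Step 4: SEND seq=208 -> in-order
Step 5: SEND seq=309 -> in-order
Step 6: SEND seq=224 -> in-order
Step 7: SEND seq=354 -> in-order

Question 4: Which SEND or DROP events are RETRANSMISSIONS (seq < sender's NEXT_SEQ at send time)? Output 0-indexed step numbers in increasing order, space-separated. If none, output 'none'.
Answer: 3

Derivation:
Step 0: DROP seq=0 -> fresh
Step 1: SEND seq=177 -> fresh
Step 2: SEND seq=100 -> fresh
Step 3: SEND seq=0 -> retransmit
Step 4: SEND seq=208 -> fresh
Step 5: SEND seq=309 -> fresh
Step 6: SEND seq=224 -> fresh
Step 7: SEND seq=354 -> fresh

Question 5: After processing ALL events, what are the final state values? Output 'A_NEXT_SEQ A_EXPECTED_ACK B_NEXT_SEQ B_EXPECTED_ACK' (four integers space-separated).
After event 0: A_seq=100 A_ack=0 B_seq=177 B_ack=100
After event 1: A_seq=100 A_ack=0 B_seq=224 B_ack=100
After event 2: A_seq=208 A_ack=0 B_seq=224 B_ack=208
After event 3: A_seq=208 A_ack=224 B_seq=224 B_ack=208
After event 4: A_seq=309 A_ack=224 B_seq=224 B_ack=309
After event 5: A_seq=436 A_ack=224 B_seq=224 B_ack=436
After event 6: A_seq=436 A_ack=354 B_seq=354 B_ack=436
After event 7: A_seq=436 A_ack=458 B_seq=458 B_ack=436

Answer: 436 458 458 436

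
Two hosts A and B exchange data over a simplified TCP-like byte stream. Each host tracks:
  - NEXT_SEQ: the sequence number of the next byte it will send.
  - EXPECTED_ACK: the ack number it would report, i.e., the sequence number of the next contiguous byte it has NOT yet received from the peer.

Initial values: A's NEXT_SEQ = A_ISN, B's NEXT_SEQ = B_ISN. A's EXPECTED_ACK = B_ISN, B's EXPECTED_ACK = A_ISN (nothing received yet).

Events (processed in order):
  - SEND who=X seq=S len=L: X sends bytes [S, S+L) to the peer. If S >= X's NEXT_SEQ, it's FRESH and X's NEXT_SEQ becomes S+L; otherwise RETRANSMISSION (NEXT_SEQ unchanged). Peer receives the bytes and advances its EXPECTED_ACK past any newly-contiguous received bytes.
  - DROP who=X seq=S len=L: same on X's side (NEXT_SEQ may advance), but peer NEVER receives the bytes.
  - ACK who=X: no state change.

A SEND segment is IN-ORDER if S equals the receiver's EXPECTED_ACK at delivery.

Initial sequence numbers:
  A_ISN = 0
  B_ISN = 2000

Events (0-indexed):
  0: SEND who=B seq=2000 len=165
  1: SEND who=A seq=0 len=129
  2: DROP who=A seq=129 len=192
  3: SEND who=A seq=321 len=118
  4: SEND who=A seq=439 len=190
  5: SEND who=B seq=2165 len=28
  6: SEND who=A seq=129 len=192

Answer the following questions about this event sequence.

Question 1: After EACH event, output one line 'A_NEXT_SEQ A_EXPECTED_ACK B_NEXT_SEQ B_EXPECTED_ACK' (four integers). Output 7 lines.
0 2165 2165 0
129 2165 2165 129
321 2165 2165 129
439 2165 2165 129
629 2165 2165 129
629 2193 2193 129
629 2193 2193 629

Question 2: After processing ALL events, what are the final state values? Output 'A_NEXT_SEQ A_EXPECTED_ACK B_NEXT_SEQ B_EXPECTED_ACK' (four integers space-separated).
Answer: 629 2193 2193 629

Derivation:
After event 0: A_seq=0 A_ack=2165 B_seq=2165 B_ack=0
After event 1: A_seq=129 A_ack=2165 B_seq=2165 B_ack=129
After event 2: A_seq=321 A_ack=2165 B_seq=2165 B_ack=129
After event 3: A_seq=439 A_ack=2165 B_seq=2165 B_ack=129
After event 4: A_seq=629 A_ack=2165 B_seq=2165 B_ack=129
After event 5: A_seq=629 A_ack=2193 B_seq=2193 B_ack=129
After event 6: A_seq=629 A_ack=2193 B_seq=2193 B_ack=629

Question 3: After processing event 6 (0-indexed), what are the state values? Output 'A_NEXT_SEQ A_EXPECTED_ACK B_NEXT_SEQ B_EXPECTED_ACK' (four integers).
After event 0: A_seq=0 A_ack=2165 B_seq=2165 B_ack=0
After event 1: A_seq=129 A_ack=2165 B_seq=2165 B_ack=129
After event 2: A_seq=321 A_ack=2165 B_seq=2165 B_ack=129
After event 3: A_seq=439 A_ack=2165 B_seq=2165 B_ack=129
After event 4: A_seq=629 A_ack=2165 B_seq=2165 B_ack=129
After event 5: A_seq=629 A_ack=2193 B_seq=2193 B_ack=129
After event 6: A_seq=629 A_ack=2193 B_seq=2193 B_ack=629

629 2193 2193 629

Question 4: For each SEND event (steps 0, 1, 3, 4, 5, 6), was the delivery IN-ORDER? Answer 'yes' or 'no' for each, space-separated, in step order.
Step 0: SEND seq=2000 -> in-order
Step 1: SEND seq=0 -> in-order
Step 3: SEND seq=321 -> out-of-order
Step 4: SEND seq=439 -> out-of-order
Step 5: SEND seq=2165 -> in-order
Step 6: SEND seq=129 -> in-order

Answer: yes yes no no yes yes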